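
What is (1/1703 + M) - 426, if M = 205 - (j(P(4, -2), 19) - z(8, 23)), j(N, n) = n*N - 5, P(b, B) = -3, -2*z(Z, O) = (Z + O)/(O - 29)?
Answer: -3196519/20436 ≈ -156.42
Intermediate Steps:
z(Z, O) = -(O + Z)/(2*(-29 + O)) (z(Z, O) = -(Z + O)/(2*(O - 29)) = -(O + Z)/(2*(-29 + O)))
j(N, n) = -5 + N*n (j(N, n) = N*n - 5 = -5 + N*n)
M = 3235/12 (M = 205 - ((-5 - 3*19) - (-1*23 - 1*8)/(2*(-29 + 23))) = 205 - ((-5 - 57) - (-23 - 8)/(2*(-6))) = 205 - (-62 - (-1)*(-31)/(2*6)) = 205 - (-62 - 1*31/12) = 205 - (-62 - 31/12) = 205 - 1*(-775/12) = 205 + 775/12 = 3235/12 ≈ 269.58)
(1/1703 + M) - 426 = (1/1703 + 3235/12) - 426 = 5509217/20436 - 426 = -3196519/20436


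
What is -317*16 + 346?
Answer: -4726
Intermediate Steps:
-317*16 + 346 = -5072 + 346 = -4726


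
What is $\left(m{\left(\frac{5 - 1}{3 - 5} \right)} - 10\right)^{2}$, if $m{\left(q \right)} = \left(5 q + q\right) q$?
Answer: $196$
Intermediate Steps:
$m{\left(q \right)} = 6 q^{2}$ ($m{\left(q \right)} = 6 q q = 6 q^{2}$)
$\left(m{\left(\frac{5 - 1}{3 - 5} \right)} - 10\right)^{2} = \left(6 \left(\frac{5 - 1}{3 - 5}\right)^{2} - 10\right)^{2} = \left(6 \left(\frac{4}{-2}\right)^{2} - 10\right)^{2} = \left(6 \left(4 \left(- \frac{1}{2}\right)\right)^{2} - 10\right)^{2} = \left(6 \left(-2\right)^{2} - 10\right)^{2} = \left(6 \cdot 4 - 10\right)^{2} = \left(24 - 10\right)^{2} = 14^{2} = 196$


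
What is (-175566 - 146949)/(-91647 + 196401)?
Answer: -107505/34918 ≈ -3.0788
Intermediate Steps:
(-175566 - 146949)/(-91647 + 196401) = -322515/104754 = -322515*1/104754 = -107505/34918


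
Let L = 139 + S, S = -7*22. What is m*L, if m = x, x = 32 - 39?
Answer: 105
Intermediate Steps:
S = -154
x = -7
m = -7
L = -15 (L = 139 - 154 = -15)
m*L = -7*(-15) = 105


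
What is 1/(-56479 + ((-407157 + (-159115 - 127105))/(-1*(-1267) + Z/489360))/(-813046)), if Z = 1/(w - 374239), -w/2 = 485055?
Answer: -338845898134776229717/19137677252677845934304803 ≈ -1.7706e-5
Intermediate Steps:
w = -970110 (w = -2*485055 = -970110)
Z = -1/1344349 (Z = 1/(-970110 - 374239) = 1/(-1344349) = -1/1344349 ≈ -7.4385e-7)
1/(-56479 + ((-407157 + (-159115 - 127105))/(-1*(-1267) + Z/489360))/(-813046)) = 1/(-56479 + ((-407157 + (-159115 - 127105))/(-1*(-1267) - 1/1344349/489360))/(-813046)) = 1/(-56479 + ((-407157 - 286220)/(1267 - 1/1344349*1/489360))*(-1/813046)) = 1/(-56479 - 693377/(1267 - 1/657870626640)*(-1/813046)) = 1/(-56479 - 693377/833522083952879/657870626640*(-1/813046)) = 1/(-56479 - 693377*657870626640/833522083952879*(-1/813046)) = 1/(-56479 - 456152361487763280/833522083952879*(-1/813046)) = 1/(-56479 + 228076180743881640/338845898134776229717) = 1/(-19137677252677845934304803/338845898134776229717) = -338845898134776229717/19137677252677845934304803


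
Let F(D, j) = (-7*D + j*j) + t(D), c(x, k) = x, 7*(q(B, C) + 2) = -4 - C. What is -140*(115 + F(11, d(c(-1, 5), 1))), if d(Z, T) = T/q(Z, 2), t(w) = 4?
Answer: -117943/20 ≈ -5897.1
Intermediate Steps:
q(B, C) = -18/7 - C/7 (q(B, C) = -2 + (-4 - C)/7 = -2 + (-4/7 - C/7) = -18/7 - C/7)
d(Z, T) = -7*T/20 (d(Z, T) = T/(-18/7 - ⅐*2) = T/(-18/7 - 2/7) = T/(-20/7) = T*(-7/20) = -7*T/20)
F(D, j) = 4 + j² - 7*D (F(D, j) = (-7*D + j*j) + 4 = (-7*D + j²) + 4 = (j² - 7*D) + 4 = 4 + j² - 7*D)
-140*(115 + F(11, d(c(-1, 5), 1))) = -140*(115 + (4 + (-7/20*1)² - 7*11)) = -140*(115 + (4 + (-7/20)² - 77)) = -140*(115 + (4 + 49/400 - 77)) = -140*(115 - 29151/400) = -140*16849/400 = -117943/20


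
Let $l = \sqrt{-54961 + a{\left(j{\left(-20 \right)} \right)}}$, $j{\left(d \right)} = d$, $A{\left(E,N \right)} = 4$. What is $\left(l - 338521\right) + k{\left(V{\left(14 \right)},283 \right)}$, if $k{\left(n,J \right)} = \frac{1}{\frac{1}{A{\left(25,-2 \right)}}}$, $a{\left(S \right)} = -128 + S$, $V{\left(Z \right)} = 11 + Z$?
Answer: $-338517 + i \sqrt{55109} \approx -3.3852 \cdot 10^{5} + 234.75 i$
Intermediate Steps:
$k{\left(n,J \right)} = 4$ ($k{\left(n,J \right)} = \frac{1}{\frac{1}{4}} = 4$)
$l = i \sqrt{55109}$ ($l = \sqrt{-54961 - 148} = \sqrt{-55109} = i \sqrt{55109} \approx 234.75 i$)
$\left(l - 338521\right) + k{\left(V{\left(14 \right)},283 \right)} = \left(i \sqrt{55109} - 338521\right) + 4 = \left(-338521 + i \sqrt{55109}\right) + 4 = -338517 + i \sqrt{55109}$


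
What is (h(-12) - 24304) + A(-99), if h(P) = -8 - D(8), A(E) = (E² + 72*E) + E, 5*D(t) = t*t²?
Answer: -109202/5 ≈ -21840.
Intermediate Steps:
D(t) = t³/5 (D(t) = (t*t²)/5 = t³/5)
A(E) = E² + 73*E
h(P) = -552/5 (h(P) = -8 - 8³/5 = -8 - 512/5 = -552/5)
(h(-12) - 24304) + A(-99) = (-552/5 - 24304) - 99*(73 - 99) = -122072/5 - 99*(-26) = -122072/5 + 2574 = -109202/5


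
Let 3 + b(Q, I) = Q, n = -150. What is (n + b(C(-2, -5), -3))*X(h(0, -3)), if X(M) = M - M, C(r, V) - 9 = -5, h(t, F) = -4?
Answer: 0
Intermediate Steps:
C(r, V) = 4 (C(r, V) = 9 - 5 = 4)
b(Q, I) = -3 + Q
X(M) = 0
(n + b(C(-2, -5), -3))*X(h(0, -3)) = (-150 + (-3 + 4))*0 = (-150 + 1)*0 = -149*0 = 0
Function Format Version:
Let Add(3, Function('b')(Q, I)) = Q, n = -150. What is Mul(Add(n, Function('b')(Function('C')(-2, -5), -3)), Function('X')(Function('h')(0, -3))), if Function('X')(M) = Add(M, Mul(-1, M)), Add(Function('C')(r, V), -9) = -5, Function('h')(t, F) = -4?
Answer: 0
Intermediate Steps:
Function('C')(r, V) = 4 (Function('C')(r, V) = Add(9, -5) = 4)
Function('b')(Q, I) = Add(-3, Q)
Function('X')(M) = 0
Mul(Add(n, Function('b')(Function('C')(-2, -5), -3)), Function('X')(Function('h')(0, -3))) = Mul(Add(-150, Add(-3, 4)), 0) = Mul(Add(-150, 1), 0) = Mul(-149, 0) = 0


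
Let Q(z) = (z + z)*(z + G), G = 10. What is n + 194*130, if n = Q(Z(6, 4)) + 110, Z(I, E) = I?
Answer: 25522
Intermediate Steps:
Q(z) = 2*z*(10 + z) (Q(z) = (z + z)*(z + 10) = (2*z)*(10 + z) = 2*z*(10 + z))
n = 302 (n = 2*6*(10 + 6) + 110 = 2*6*16 + 110 = 192 + 110 = 302)
n + 194*130 = 302 + 194*130 = 302 + 25220 = 25522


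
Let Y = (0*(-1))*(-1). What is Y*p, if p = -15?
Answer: 0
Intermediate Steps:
Y = 0 (Y = 0*(-1) = 0)
Y*p = 0*(-15) = 0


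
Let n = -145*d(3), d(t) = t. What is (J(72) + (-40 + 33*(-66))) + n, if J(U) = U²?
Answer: 2531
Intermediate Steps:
n = -435 (n = -145*3 = -435)
(J(72) + (-40 + 33*(-66))) + n = (72² + (-40 + 33*(-66))) - 435 = (5184 + (-40 - 2178)) - 435 = (5184 - 2218) - 435 = 2966 - 435 = 2531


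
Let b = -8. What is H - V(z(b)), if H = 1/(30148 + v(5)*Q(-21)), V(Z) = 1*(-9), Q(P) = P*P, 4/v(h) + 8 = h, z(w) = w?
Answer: 266041/29560 ≈ 9.0000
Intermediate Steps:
v(h) = 4/(-8 + h)
Q(P) = P²
V(Z) = -9
H = 1/29560 (H = 1/(30148 + (4/(-8 + 5))*(-21)²) = 1/(30148 + (4/(-3))*441) = 1/(30148 + (4*(-⅓))*441) = 1/(30148 - 4/3*441) = 1/(30148 - 588) = 1/29560 ≈ 3.3829e-5)
H - V(z(b)) = 1/29560 - 1*(-9) = 1/29560 + 9 = 266041/29560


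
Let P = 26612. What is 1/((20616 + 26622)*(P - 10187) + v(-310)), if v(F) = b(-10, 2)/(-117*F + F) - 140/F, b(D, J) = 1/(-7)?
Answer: 251720/195305558351679 ≈ 1.2889e-9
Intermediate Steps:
b(D, J) = -⅐
v(F) = -113679/(812*F) (v(F) = -1/(7*(-117*F + F)) - 140/F = -(-1/(116*F))/7 - 140/F = -(-1)/(812*F) - 140/F = 1/(812*F) - 140/F = -113679/(812*F))
1/((20616 + 26622)*(P - 10187) + v(-310)) = 1/((20616 + 26622)*(26612 - 10187) - 113679/812/(-310)) = 1/(47238*16425 - 113679/812*(-1/310)) = 1/(775884150 + 113679/251720) = 1/(195305558351679/251720) = 251720/195305558351679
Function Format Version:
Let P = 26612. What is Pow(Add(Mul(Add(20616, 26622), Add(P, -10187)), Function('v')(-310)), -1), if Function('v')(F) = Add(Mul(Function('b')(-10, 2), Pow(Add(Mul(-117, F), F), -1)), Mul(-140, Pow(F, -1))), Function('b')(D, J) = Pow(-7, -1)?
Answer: Rational(251720, 195305558351679) ≈ 1.2889e-9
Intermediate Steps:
Function('b')(D, J) = Rational(-1, 7)
Function('v')(F) = Mul(Rational(-113679, 812), Pow(F, -1)) (Function('v')(F) = Add(Mul(Rational(-1, 7), Pow(Add(Mul(-117, F), F), -1)), Mul(-140, Pow(F, -1))) = Add(Mul(Rational(-1, 7), Pow(Mul(-116, F), -1)), Mul(-140, Pow(F, -1))) = Add(Mul(Rational(-1, 7), Mul(Rational(-1, 116), Pow(F, -1))), Mul(-140, Pow(F, -1))) = Add(Mul(Rational(1, 812), Pow(F, -1)), Mul(-140, Pow(F, -1))) = Mul(Rational(-113679, 812), Pow(F, -1)))
Pow(Add(Mul(Add(20616, 26622), Add(P, -10187)), Function('v')(-310)), -1) = Pow(Add(Mul(Add(20616, 26622), Add(26612, -10187)), Mul(Rational(-113679, 812), Pow(-310, -1))), -1) = Pow(Add(Mul(47238, 16425), Mul(Rational(-113679, 812), Rational(-1, 310))), -1) = Pow(Add(775884150, Rational(113679, 251720)), -1) = Pow(Rational(195305558351679, 251720), -1) = Rational(251720, 195305558351679)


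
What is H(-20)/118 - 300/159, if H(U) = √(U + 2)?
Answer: -100/53 + 3*I*√2/118 ≈ -1.8868 + 0.035955*I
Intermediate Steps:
H(U) = √(2 + U)
H(-20)/118 - 300/159 = √(2 - 20)/118 - 300/159 = √(-18)*(1/118) - 300*1/159 = (3*I*√2)*(1/118) - 100/53 = 3*I*√2/118 - 100/53 = -100/53 + 3*I*√2/118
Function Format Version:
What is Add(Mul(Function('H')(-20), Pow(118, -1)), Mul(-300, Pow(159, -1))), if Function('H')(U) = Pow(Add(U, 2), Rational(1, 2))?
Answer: Add(Rational(-100, 53), Mul(Rational(3, 118), I, Pow(2, Rational(1, 2)))) ≈ Add(-1.8868, Mul(0.035955, I))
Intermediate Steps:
Function('H')(U) = Pow(Add(2, U), Rational(1, 2))
Add(Mul(Function('H')(-20), Pow(118, -1)), Mul(-300, Pow(159, -1))) = Add(Mul(Pow(Add(2, -20), Rational(1, 2)), Pow(118, -1)), Mul(-300, Pow(159, -1))) = Add(Mul(Pow(-18, Rational(1, 2)), Rational(1, 118)), Mul(-300, Rational(1, 159))) = Add(Mul(Mul(3, I, Pow(2, Rational(1, 2))), Rational(1, 118)), Rational(-100, 53)) = Add(Mul(Rational(3, 118), I, Pow(2, Rational(1, 2))), Rational(-100, 53)) = Add(Rational(-100, 53), Mul(Rational(3, 118), I, Pow(2, Rational(1, 2))))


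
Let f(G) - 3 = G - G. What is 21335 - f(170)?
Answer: 21332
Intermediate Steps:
f(G) = 3 (f(G) = 3 + (G - G) = 3 + 0 = 3)
21335 - f(170) = 21335 - 1*3 = 21335 - 3 = 21332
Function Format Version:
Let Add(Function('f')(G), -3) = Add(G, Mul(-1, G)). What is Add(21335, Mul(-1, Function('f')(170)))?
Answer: 21332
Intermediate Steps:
Function('f')(G) = 3 (Function('f')(G) = Add(3, Add(G, Mul(-1, G))) = Add(3, 0) = 3)
Add(21335, Mul(-1, Function('f')(170))) = Add(21335, Mul(-1, 3)) = Add(21335, -3) = 21332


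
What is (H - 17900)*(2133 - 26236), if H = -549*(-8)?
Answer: 325583324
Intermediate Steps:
H = 4392
(H - 17900)*(2133 - 26236) = (4392 - 17900)*(2133 - 26236) = -13508*(-24103) = 325583324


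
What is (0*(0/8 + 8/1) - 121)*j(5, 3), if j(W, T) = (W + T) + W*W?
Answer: -3993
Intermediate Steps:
j(W, T) = T + W + W² (j(W, T) = (T + W) + W² = T + W + W²)
(0*(0/8 + 8/1) - 121)*j(5, 3) = (0*(0/8 + 8/1) - 121)*(3 + 5 + 5²) = (0*(0*(⅛) + 8*1) - 121)*(3 + 5 + 25) = (0*(0 + 8) - 121)*33 = (0*8 - 121)*33 = (0 - 121)*33 = -121*33 = -3993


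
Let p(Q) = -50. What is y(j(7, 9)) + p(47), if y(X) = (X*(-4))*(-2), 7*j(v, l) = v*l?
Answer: 22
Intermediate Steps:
j(v, l) = l*v/7 (j(v, l) = (v*l)/7 = (l*v)/7 = l*v/7)
y(X) = 8*X (y(X) = -4*X*(-2) = 8*X)
y(j(7, 9)) + p(47) = 8*((⅐)*9*7) - 50 = 8*9 - 50 = 72 - 50 = 22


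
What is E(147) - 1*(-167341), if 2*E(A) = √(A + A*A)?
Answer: 167341 + 7*√111 ≈ 1.6741e+5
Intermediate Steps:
E(A) = √(A + A²)/2 (E(A) = √(A + A*A)/2 = √(A + A²)/2)
E(147) - 1*(-167341) = √(147*(1 + 147))/2 - 1*(-167341) = √(147*148)/2 + 167341 = √21756/2 + 167341 = (14*√111)/2 + 167341 = 7*√111 + 167341 = 167341 + 7*√111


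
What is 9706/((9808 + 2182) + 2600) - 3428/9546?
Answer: 10659739/34819035 ≈ 0.30615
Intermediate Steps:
9706/((9808 + 2182) + 2600) - 3428/9546 = 9706/(11990 + 2600) - 3428*1/9546 = 9706/14590 - 1714/4773 = 9706*(1/14590) - 1714/4773 = 4853/7295 - 1714/4773 = 10659739/34819035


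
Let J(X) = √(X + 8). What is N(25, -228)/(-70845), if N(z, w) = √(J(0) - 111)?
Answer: -I*√(111 - 2*√2)/70845 ≈ -0.00014681*I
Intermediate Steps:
J(X) = √(8 + X)
N(z, w) = √(-111 + 2*√2) (N(z, w) = √(√(8 + 0) - 111) = √(√8 - 111) = √(2*√2 - 111) = √(-111 + 2*√2))
N(25, -228)/(-70845) = √(-111 + 2*√2)/(-70845) = √(-111 + 2*√2)*(-1/70845) = -√(-111 + 2*√2)/70845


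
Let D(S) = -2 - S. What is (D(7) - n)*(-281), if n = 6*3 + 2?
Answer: 8149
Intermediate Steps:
n = 20 (n = 18 + 2 = 20)
(D(7) - n)*(-281) = ((-2 - 1*7) - 1*20)*(-281) = ((-2 - 7) - 20)*(-281) = (-9 - 20)*(-281) = -29*(-281) = 8149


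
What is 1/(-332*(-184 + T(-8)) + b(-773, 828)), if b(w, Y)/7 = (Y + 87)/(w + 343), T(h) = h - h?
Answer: 86/5252287 ≈ 1.6374e-5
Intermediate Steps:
T(h) = 0
b(w, Y) = 7*(87 + Y)/(343 + w) (b(w, Y) = 7*((Y + 87)/(w + 343)) = 7*((87 + Y)/(343 + w)) = 7*(87 + Y)/(343 + w))
1/(-332*(-184 + T(-8)) + b(-773, 828)) = 1/(-332*(-184 + 0) + 7*(87 + 828)/(343 - 773)) = 1/(-332*(-184) + 7*915/(-430)) = 1/(61088 + 7*(-1/430)*915) = 1/(61088 - 1281/86) = 1/(5252287/86) = 86/5252287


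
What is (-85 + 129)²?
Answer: 1936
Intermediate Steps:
(-85 + 129)² = 44² = 1936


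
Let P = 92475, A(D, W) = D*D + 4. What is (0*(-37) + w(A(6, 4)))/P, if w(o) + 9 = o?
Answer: 31/92475 ≈ 0.00033523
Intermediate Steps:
A(D, W) = 4 + D**2 (A(D, W) = D**2 + 4 = 4 + D**2)
w(o) = -9 + o
(0*(-37) + w(A(6, 4)))/P = (0*(-37) + (-9 + (4 + 6**2)))/92475 = (0 + (-9 + (4 + 36)))*(1/92475) = (0 + (-9 + 40))*(1/92475) = (0 + 31)*(1/92475) = 31*(1/92475) = 31/92475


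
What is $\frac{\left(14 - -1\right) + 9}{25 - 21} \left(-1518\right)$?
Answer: $-9108$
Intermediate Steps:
$\frac{\left(14 - -1\right) + 9}{25 - 21} \left(-1518\right) = \frac{\left(14 + 1\right) + 9}{4} \left(-1518\right) = \left(15 + 9\right) \frac{1}{4} \left(-1518\right) = 24 \cdot \frac{1}{4} \left(-1518\right) = 6 \left(-1518\right) = -9108$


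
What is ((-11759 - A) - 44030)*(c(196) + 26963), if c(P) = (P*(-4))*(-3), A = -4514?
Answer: -1503126625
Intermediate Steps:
c(P) = 12*P (c(P) = -4*P*(-3) = 12*P)
((-11759 - A) - 44030)*(c(196) + 26963) = ((-11759 - 1*(-4514)) - 44030)*(12*196 + 26963) = ((-11759 + 4514) - 44030)*(2352 + 26963) = (-7245 - 44030)*29315 = -51275*29315 = -1503126625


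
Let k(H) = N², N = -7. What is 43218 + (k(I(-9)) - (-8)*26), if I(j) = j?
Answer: 43475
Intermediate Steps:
k(H) = 49 (k(H) = (-7)² = 49)
43218 + (k(I(-9)) - (-8)*26) = 43218 + (49 - (-8)*26) = 43218 + (49 - 1*(-208)) = 43218 + (49 + 208) = 43218 + 257 = 43475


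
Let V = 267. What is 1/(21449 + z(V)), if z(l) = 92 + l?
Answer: 1/21808 ≈ 4.5855e-5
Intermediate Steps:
1/(21449 + z(V)) = 1/(21449 + (92 + 267)) = 1/(21449 + 359) = 1/21808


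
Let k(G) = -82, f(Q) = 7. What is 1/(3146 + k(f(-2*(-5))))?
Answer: 1/3064 ≈ 0.00032637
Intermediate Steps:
1/(3146 + k(f(-2*(-5)))) = 1/(3146 - 82) = 1/3064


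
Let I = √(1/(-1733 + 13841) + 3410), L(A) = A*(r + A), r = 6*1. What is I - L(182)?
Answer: -34216 + √124979626587/6054 ≈ -34158.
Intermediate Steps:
r = 6
L(A) = A*(6 + A)
I = √124979626587/6054 (I = √(1/12108 + 3410) = √(41288281/12108) = √124979626587/6054 ≈ 58.395)
I - L(182) = √124979626587/6054 - 182*(6 + 182) = √124979626587/6054 - 182*188 = √124979626587/6054 - 1*34216 = √124979626587/6054 - 34216 = -34216 + √124979626587/6054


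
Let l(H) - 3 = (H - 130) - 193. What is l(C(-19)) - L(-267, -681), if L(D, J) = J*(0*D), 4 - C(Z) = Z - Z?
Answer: -316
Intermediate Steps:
C(Z) = 4 (C(Z) = 4 - (Z - Z) = 4 - 1*0 = 4 + 0 = 4)
l(H) = -320 + H (l(H) = 3 + ((H - 130) - 193) = 3 + ((-130 + H) - 193) = 3 + (-323 + H) = -320 + H)
L(D, J) = 0 (L(D, J) = J*0 = 0)
l(C(-19)) - L(-267, -681) = (-320 + 4) - 1*0 = -316 + 0 = -316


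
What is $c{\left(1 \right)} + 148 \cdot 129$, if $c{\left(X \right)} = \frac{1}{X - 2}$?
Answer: $19091$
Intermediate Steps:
$c{\left(X \right)} = \frac{1}{-2 + X}$
$c{\left(1 \right)} + 148 \cdot 129 = \frac{1}{-2 + 1} + 148 \cdot 129 = \frac{1}{-1} + 19092 = -1 + 19092 = 19091$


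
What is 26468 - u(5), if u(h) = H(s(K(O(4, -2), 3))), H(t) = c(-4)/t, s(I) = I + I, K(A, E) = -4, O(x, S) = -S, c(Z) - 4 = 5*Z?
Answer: 26466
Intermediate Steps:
c(Z) = 4 + 5*Z
s(I) = 2*I
H(t) = -16/t (H(t) = (4 + 5*(-4))/t = (4 - 20)/t = -16/t)
u(h) = 2 (u(h) = -16/(2*(-4)) = -16/(-8) = -16*(-1/8) = 2)
26468 - u(5) = 26468 - 1*2 = 26468 - 2 = 26466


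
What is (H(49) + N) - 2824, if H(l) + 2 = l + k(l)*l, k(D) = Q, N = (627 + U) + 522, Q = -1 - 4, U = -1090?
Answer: -2963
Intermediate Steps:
Q = -5
N = 59 (N = (627 - 1090) + 522 = -463 + 522 = 59)
k(D) = -5
H(l) = -2 - 4*l (H(l) = -2 + (l - 5*l) = -2 - 4*l)
(H(49) + N) - 2824 = ((-2 - 4*49) + 59) - 2824 = ((-2 - 196) + 59) - 2824 = (-198 + 59) - 2824 = -139 - 2824 = -2963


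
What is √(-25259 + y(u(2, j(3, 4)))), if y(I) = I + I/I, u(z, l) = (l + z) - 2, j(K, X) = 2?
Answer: 2*I*√6314 ≈ 158.92*I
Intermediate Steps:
u(z, l) = -2 + l + z
y(I) = 1 + I (y(I) = I + 1 = 1 + I)
√(-25259 + y(u(2, j(3, 4)))) = √(-25259 + (1 + (-2 + 2 + 2))) = √(-25259 + (1 + 2)) = √(-25259 + 3) = √(-25256) = 2*I*√6314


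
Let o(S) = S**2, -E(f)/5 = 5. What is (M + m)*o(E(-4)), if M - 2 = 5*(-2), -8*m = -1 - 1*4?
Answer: -36875/8 ≈ -4609.4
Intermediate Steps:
m = 5/8 (m = -(-1 - 1*4)/8 = -(-1 - 4)/8 = -1/8*(-5) = 5/8 ≈ 0.62500)
E(f) = -25 (E(f) = -5*5 = -25)
M = -8 (M = 2 + 5*(-2) = 2 - 10 = -8)
(M + m)*o(E(-4)) = (-8 + 5/8)*(-25)**2 = -59/8*625 = -36875/8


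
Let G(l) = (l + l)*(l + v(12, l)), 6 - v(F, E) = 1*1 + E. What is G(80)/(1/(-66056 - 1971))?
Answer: -54421600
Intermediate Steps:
v(F, E) = 5 - E (v(F, E) = 6 - (1*1 + E) = 6 - (1 + E) = 6 + (-1 - E) = 5 - E)
G(l) = 10*l (G(l) = (l + l)*(l + (5 - l)) = (2*l)*5 = 10*l)
G(80)/(1/(-66056 - 1971)) = (10*80)/(1/(-66056 - 1971)) = 800/(1/(-68027)) = 800/(-1/68027) = 800*(-68027) = -54421600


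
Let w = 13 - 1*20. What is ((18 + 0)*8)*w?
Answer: -1008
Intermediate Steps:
w = -7 (w = 13 - 20 = -7)
((18 + 0)*8)*w = ((18 + 0)*8)*(-7) = (18*8)*(-7) = 144*(-7) = -1008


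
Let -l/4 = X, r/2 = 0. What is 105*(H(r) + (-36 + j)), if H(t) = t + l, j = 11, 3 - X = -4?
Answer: -5565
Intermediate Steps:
r = 0 (r = 2*0 = 0)
X = 7 (X = 3 - 1*(-4) = 3 + 4 = 7)
l = -28 (l = -4*7 = -28)
H(t) = -28 + t (H(t) = t - 28 = -28 + t)
105*(H(r) + (-36 + j)) = 105*((-28 + 0) + (-36 + 11)) = 105*(-28 - 25) = 105*(-53) = -5565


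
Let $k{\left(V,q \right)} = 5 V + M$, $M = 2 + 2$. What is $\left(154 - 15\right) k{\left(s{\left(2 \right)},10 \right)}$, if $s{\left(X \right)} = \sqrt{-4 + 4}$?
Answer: $556$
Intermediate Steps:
$M = 4$
$s{\left(X \right)} = 0$ ($s{\left(X \right)} = \sqrt{0} = 0$)
$k{\left(V,q \right)} = 4 + 5 V$ ($k{\left(V,q \right)} = 5 V + 4 = 4 + 5 V$)
$\left(154 - 15\right) k{\left(s{\left(2 \right)},10 \right)} = \left(154 - 15\right) \left(4 + 5 \cdot 0\right) = \left(154 - 15\right) \left(4 + 0\right) = 139 \cdot 4 = 556$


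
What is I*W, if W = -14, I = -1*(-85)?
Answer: -1190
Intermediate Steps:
I = 85
I*W = 85*(-14) = -1190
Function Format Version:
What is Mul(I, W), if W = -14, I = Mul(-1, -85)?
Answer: -1190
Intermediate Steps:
I = 85
Mul(I, W) = Mul(85, -14) = -1190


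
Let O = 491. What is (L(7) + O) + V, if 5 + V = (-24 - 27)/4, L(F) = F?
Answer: 1921/4 ≈ 480.25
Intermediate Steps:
V = -71/4 (V = -5 + (-24 - 27)/4 = -5 - 51*¼ = -5 - 51/4 = -71/4 ≈ -17.750)
(L(7) + O) + V = (7 + 491) - 71/4 = 498 - 71/4 = 1921/4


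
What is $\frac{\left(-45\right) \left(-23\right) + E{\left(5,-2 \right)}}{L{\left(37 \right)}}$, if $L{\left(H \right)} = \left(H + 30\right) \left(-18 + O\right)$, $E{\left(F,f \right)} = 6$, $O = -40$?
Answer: $- \frac{1041}{3886} \approx -0.26788$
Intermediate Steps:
$L{\left(H \right)} = -1740 - 58 H$ ($L{\left(H \right)} = \left(H + 30\right) \left(-18 - 40\right) = \left(30 + H\right) \left(-58\right) = -1740 - 58 H$)
$\frac{\left(-45\right) \left(-23\right) + E{\left(5,-2 \right)}}{L{\left(37 \right)}} = \frac{\left(-45\right) \left(-23\right) + 6}{-1740 - 2146} = \frac{1035 + 6}{-1740 - 2146} = \frac{1041}{-3886} = 1041 \left(- \frac{1}{3886}\right) = - \frac{1041}{3886}$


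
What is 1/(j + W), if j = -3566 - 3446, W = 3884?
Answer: -1/3128 ≈ -0.00031969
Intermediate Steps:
j = -7012
1/(j + W) = 1/(-7012 + 3884) = 1/(-3128) = -1/3128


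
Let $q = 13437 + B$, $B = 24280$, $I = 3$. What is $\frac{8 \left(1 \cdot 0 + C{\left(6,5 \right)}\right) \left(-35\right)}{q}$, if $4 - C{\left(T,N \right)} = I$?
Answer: $- \frac{280}{37717} \approx -0.0074237$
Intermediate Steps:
$C{\left(T,N \right)} = 1$ ($C{\left(T,N \right)} = 4 - 3 = 1$)
$q = 37717$ ($q = 13437 + 24280 = 37717$)
$\frac{8 \left(1 \cdot 0 + C{\left(6,5 \right)}\right) \left(-35\right)}{q} = \frac{8 \left(1 \cdot 0 + 1\right) \left(-35\right)}{37717} = 8 \left(0 + 1\right) \left(-35\right) \frac{1}{37717} = 8 \cdot 1 \left(-35\right) \frac{1}{37717} = 8 \left(-35\right) \frac{1}{37717} = \left(-280\right) \frac{1}{37717} = - \frac{280}{37717}$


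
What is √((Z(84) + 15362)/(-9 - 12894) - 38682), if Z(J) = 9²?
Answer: I*√6440265215967/12903 ≈ 196.68*I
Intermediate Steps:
Z(J) = 81
√((Z(84) + 15362)/(-9 - 12894) - 38682) = √((81 + 15362)/(-9 - 12894) - 38682) = √(15443/(-12903) - 38682) = √(15443*(-1/12903) - 38682) = √(-15443/12903 - 38682) = √(-499129289/12903) = I*√6440265215967/12903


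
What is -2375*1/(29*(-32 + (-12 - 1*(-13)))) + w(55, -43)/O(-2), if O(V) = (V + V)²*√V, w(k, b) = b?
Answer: 2375/899 + 43*I*√2/32 ≈ 2.6418 + 1.9003*I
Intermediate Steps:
O(V) = 4*V^(5/2) (O(V) = (2*V)²*√V = (4*V²)*√V = 4*V^(5/2))
-2375*1/(29*(-32 + (-12 - 1*(-13)))) + w(55, -43)/O(-2) = -2375*1/(29*(-32 + (-12 - 1*(-13)))) - 43*(-I*√2/32) = -2375*1/(29*(-32 + (-12 + 13))) - 43*(-I*√2/32) = -2375*1/(29*(-32 + 1)) - 43*(-I*√2/32) = -2375/(29*(-31)) - (-43)*I*√2/32 = -2375/(-899) + 43*I*√2/32 = -2375*(-1/899) + 43*I*√2/32 = 2375/899 + 43*I*√2/32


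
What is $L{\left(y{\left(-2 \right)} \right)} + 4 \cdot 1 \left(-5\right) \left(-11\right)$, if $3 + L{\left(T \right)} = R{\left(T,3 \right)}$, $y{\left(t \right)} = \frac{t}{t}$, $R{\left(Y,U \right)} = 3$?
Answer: $220$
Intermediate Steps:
$y{\left(t \right)} = 1$
$L{\left(T \right)} = 0$ ($L{\left(T \right)} = -3 + 3 = 0$)
$L{\left(y{\left(-2 \right)} \right)} + 4 \cdot 1 \left(-5\right) \left(-11\right) = 0 + 4 \cdot 1 \left(-5\right) \left(-11\right) = 0 + 4 \left(-5\right) \left(-11\right) = 0 - -220 = 0 + 220 = 220$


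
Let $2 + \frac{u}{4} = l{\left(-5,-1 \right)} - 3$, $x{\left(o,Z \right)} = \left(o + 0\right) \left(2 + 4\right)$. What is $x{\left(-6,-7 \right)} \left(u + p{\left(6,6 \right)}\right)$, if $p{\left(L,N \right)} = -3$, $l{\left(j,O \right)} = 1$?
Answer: $684$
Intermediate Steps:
$x{\left(o,Z \right)} = 6 o$ ($x{\left(o,Z \right)} = o 6 = 6 o$)
$u = -16$ ($u = -8 + 4 \left(1 - 3\right) = -8 + 4 \left(-2\right) = -8 - 8 = -16$)
$x{\left(-6,-7 \right)} \left(u + p{\left(6,6 \right)}\right) = 6 \left(-6\right) \left(-16 - 3\right) = \left(-36\right) \left(-19\right) = 684$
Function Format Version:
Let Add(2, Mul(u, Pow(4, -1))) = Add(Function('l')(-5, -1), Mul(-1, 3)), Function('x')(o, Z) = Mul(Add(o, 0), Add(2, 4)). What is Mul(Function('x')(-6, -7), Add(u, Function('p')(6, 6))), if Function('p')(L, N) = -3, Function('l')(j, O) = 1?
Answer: 684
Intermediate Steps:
Function('x')(o, Z) = Mul(6, o) (Function('x')(o, Z) = Mul(o, 6) = Mul(6, o))
u = -16 (u = Add(-8, Mul(4, Add(1, Mul(-1, 3)))) = Add(-8, Mul(4, Add(1, -3))) = Add(-8, Mul(4, -2)) = Add(-8, -8) = -16)
Mul(Function('x')(-6, -7), Add(u, Function('p')(6, 6))) = Mul(Mul(6, -6), Add(-16, -3)) = Mul(-36, -19) = 684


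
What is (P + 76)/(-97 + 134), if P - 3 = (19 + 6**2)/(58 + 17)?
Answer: 1196/555 ≈ 2.1550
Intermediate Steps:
P = 56/15 (P = 3 + (19 + 6**2)/(58 + 17) = 3 + (19 + 36)/75 = 3 + 55*(1/75) = 3 + 11/15 = 56/15 ≈ 3.7333)
(P + 76)/(-97 + 134) = (56/15 + 76)/(-97 + 134) = (1196/15)/37 = (1/37)*(1196/15) = 1196/555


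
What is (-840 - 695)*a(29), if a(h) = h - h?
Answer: 0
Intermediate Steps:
a(h) = 0
(-840 - 695)*a(29) = (-840 - 695)*0 = -1535*0 = 0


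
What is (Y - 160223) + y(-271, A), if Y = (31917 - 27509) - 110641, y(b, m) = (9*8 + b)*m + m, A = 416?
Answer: -348824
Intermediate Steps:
y(b, m) = m + m*(72 + b) (y(b, m) = (72 + b)*m + m = m*(72 + b) + m = m + m*(72 + b))
Y = -106233 (Y = 4408 - 110641 = -106233)
(Y - 160223) + y(-271, A) = (-106233 - 160223) + 416*(73 - 271) = -266456 + 416*(-198) = -266456 - 82368 = -348824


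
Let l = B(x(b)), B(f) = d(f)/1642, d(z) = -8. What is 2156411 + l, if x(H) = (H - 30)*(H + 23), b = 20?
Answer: 1770413427/821 ≈ 2.1564e+6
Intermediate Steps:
x(H) = (-30 + H)*(23 + H)
B(f) = -4/821 (B(f) = -8/1642 = -8*1/1642 = -4/821)
l = -4/821 ≈ -0.0048721
2156411 + l = 2156411 - 4/821 = 1770413427/821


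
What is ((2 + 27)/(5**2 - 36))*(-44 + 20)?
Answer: 696/11 ≈ 63.273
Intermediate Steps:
((2 + 27)/(5**2 - 36))*(-44 + 20) = (29/(25 - 36))*(-24) = (29/(-11))*(-24) = (29*(-1/11))*(-24) = -29/11*(-24) = 696/11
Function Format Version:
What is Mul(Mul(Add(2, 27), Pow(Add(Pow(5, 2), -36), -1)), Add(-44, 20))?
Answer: Rational(696, 11) ≈ 63.273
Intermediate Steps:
Mul(Mul(Add(2, 27), Pow(Add(Pow(5, 2), -36), -1)), Add(-44, 20)) = Mul(Mul(29, Pow(Add(25, -36), -1)), -24) = Mul(Mul(29, Pow(-11, -1)), -24) = Mul(Mul(29, Rational(-1, 11)), -24) = Mul(Rational(-29, 11), -24) = Rational(696, 11)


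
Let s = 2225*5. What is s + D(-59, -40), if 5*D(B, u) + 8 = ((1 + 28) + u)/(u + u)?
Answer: 4449371/400 ≈ 11123.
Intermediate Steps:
s = 11125
D(B, u) = -8/5 + (29 + u)/(10*u) (D(B, u) = -8/5 + (((1 + 28) + u)/(u + u))/5 = -8/5 + ((29 + u)/((2*u)))/5 = -8/5 + ((29 + u)*(1/(2*u)))/5 = -8/5 + ((29 + u)/(2*u))/5 = -8/5 + (29 + u)/(10*u))
s + D(-59, -40) = 11125 + (1/10)*(29 - 15*(-40))/(-40) = 11125 + (1/10)*(-1/40)*(29 + 600) = 11125 + (1/10)*(-1/40)*629 = 11125 - 629/400 = 4449371/400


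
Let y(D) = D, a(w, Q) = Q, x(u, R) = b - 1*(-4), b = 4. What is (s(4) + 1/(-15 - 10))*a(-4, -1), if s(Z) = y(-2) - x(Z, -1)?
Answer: 251/25 ≈ 10.040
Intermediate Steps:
x(u, R) = 8 (x(u, R) = 4 - 1*(-4) = 4 + 4 = 8)
s(Z) = -10 (s(Z) = -2 - 1*8 = -2 - 8 = -10)
(s(4) + 1/(-15 - 10))*a(-4, -1) = (-10 + 1/(-15 - 10))*(-1) = (-10 + 1/(-25))*(-1) = (-10 - 1/25)*(-1) = -251/25*(-1) = 251/25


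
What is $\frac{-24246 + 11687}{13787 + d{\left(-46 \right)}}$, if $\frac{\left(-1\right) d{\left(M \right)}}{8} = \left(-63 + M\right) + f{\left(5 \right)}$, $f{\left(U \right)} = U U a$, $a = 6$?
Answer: $- \frac{12559}{13459} \approx -0.93313$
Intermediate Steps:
$f{\left(U \right)} = 6 U^{2}$ ($f{\left(U \right)} = U U 6 = U^{2} \cdot 6 = 6 U^{2}$)
$d{\left(M \right)} = -696 - 8 M$ ($d{\left(M \right)} = - 8 \left(\left(-63 + M\right) + 6 \cdot 5^{2}\right) = - 8 \left(\left(-63 + M\right) + 6 \cdot 25\right) = - 8 \left(\left(-63 + M\right) + 150\right) = - 8 \left(87 + M\right) = -696 - 8 M$)
$\frac{-24246 + 11687}{13787 + d{\left(-46 \right)}} = \frac{-24246 + 11687}{13787 - 328} = - \frac{12559}{13787 + \left(-696 + 368\right)} = - \frac{12559}{13787 - 328} = - \frac{12559}{13459}$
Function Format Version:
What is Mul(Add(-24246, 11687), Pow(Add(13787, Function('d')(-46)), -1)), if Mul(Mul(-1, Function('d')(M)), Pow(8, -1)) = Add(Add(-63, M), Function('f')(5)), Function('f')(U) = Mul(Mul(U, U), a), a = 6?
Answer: Rational(-12559, 13459) ≈ -0.93313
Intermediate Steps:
Function('f')(U) = Mul(6, Pow(U, 2)) (Function('f')(U) = Mul(Mul(U, U), 6) = Mul(Pow(U, 2), 6) = Mul(6, Pow(U, 2)))
Function('d')(M) = Add(-696, Mul(-8, M)) (Function('d')(M) = Mul(-8, Add(Add(-63, M), Mul(6, Pow(5, 2)))) = Mul(-8, Add(Add(-63, M), Mul(6, 25))) = Mul(-8, Add(Add(-63, M), 150)) = Mul(-8, Add(87, M)) = Add(-696, Mul(-8, M)))
Mul(Add(-24246, 11687), Pow(Add(13787, Function('d')(-46)), -1)) = Mul(Add(-24246, 11687), Pow(Add(13787, Add(-696, Mul(-8, -46))), -1)) = Mul(-12559, Pow(Add(13787, Add(-696, 368)), -1)) = Mul(-12559, Pow(Add(13787, -328), -1)) = Mul(-12559, Pow(13459, -1)) = Mul(-12559, Rational(1, 13459)) = Rational(-12559, 13459)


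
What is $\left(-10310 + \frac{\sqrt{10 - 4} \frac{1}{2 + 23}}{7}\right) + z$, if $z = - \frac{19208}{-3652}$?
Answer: $- \frac{9408228}{913} + \frac{\sqrt{6}}{175} \approx -10305.0$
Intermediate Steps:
$z = \frac{4802}{913}$ ($z = - \frac{19208 \left(-1\right)}{3652} = \left(-1\right) \left(- \frac{4802}{913}\right) = \frac{4802}{913} \approx 5.2596$)
$\left(-10310 + \frac{\sqrt{10 - 4} \frac{1}{2 + 23}}{7}\right) + z = \left(-10310 + \frac{\sqrt{10 - 4} \frac{1}{2 + 23}}{7}\right) + \frac{4802}{913} = \left(-10310 + \frac{\sqrt{6}}{25} \cdot \frac{1}{7}\right) + \frac{4802}{913} = \left(-10310 + \frac{\sqrt{6}}{175}\right) + \frac{4802}{913} = - \frac{9408228}{913} + \frac{\sqrt{6}}{175}$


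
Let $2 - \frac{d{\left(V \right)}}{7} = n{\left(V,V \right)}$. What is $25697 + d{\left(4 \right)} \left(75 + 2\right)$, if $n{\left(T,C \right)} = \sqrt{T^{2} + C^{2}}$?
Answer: $26775 - 2156 \sqrt{2} \approx 23726.0$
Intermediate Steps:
$n{\left(T,C \right)} = \sqrt{C^{2} + T^{2}}$
$d{\left(V \right)} = 14 - 7 \sqrt{2} \sqrt{V^{2}}$ ($d{\left(V \right)} = 14 - 7 \sqrt{V^{2} + V^{2}} = 14 - 7 \sqrt{2 V^{2}} = 14 - 7 \sqrt{2} \sqrt{V^{2}}$)
$25697 + d{\left(4 \right)} \left(75 + 2\right) = 25697 + \left(14 - 7 \sqrt{2} \sqrt{4^{2}}\right) \left(75 + 2\right) = 25697 + \left(14 - 7 \sqrt{2} \sqrt{16}\right) 77 = 25697 + \left(14 - 7 \sqrt{2} \cdot 4\right) 77 = 25697 + \left(14 - 28 \sqrt{2}\right) 77 = 25697 + \left(1078 - 2156 \sqrt{2}\right) = 26775 - 2156 \sqrt{2}$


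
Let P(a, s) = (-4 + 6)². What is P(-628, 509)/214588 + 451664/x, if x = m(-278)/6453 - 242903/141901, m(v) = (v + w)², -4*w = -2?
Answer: 9861103573563357265/223167009413887 ≈ 44187.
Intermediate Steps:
w = ½ (w = -¼*(-2) = ½ ≈ 0.50000)
P(a, s) = 4 (P(a, s) = 2² = 4)
m(v) = (½ + v)² (m(v) = (v + ½)² = (½ + v)²)
x = 4159915921/406972068 (x = ((1 + 2*(-278))²/4)/6453 - 242903/141901 = ((1 - 556)²/4)*(1/6453) - 242903*1/141901 = ((¼)*(-555)²)*(1/6453) - 242903/141901 = ((¼)*308025)*(1/6453) - 242903/141901 = (308025/4)*(1/6453) - 242903/141901 = 34225/2868 - 242903/141901 = 4159915921/406972068 ≈ 10.222)
P(-628, 509)/214588 + 451664/x = 4/214588 + 451664/(4159915921/406972068) = 4*(1/214588) + 451664*(406972068/4159915921) = 1/53647 + 183814632121152/4159915921 = 9861103573563357265/223167009413887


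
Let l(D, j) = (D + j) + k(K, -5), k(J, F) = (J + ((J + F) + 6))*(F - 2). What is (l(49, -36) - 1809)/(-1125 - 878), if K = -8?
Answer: 1691/2003 ≈ 0.84423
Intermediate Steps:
k(J, F) = (-2 + F)*(6 + F + 2*J) (k(J, F) = (J + ((F + J) + 6))*(-2 + F) = (J + (6 + F + J))*(-2 + F) = (6 + F + 2*J)*(-2 + F) = (-2 + F)*(6 + F + 2*J))
l(D, j) = 105 + D + j (l(D, j) = (D + j) + (-12 + (-5)² - 4*(-8) + 4*(-5) + 2*(-5)*(-8)) = (D + j) + (-12 + 25 + 32 - 20 + 80) = (D + j) + 105 = 105 + D + j)
(l(49, -36) - 1809)/(-1125 - 878) = ((105 + 49 - 36) - 1809)/(-1125 - 878) = (118 - 1809)/(-2003) = -1691*(-1/2003) = 1691/2003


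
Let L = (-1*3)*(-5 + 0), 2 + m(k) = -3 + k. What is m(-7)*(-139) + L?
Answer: 1683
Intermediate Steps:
m(k) = -5 + k (m(k) = -2 + (-3 + k) = -5 + k)
L = 15 (L = -3*(-5) = 15)
m(-7)*(-139) + L = (-5 - 7)*(-139) + 15 = -12*(-139) + 15 = 1668 + 15 = 1683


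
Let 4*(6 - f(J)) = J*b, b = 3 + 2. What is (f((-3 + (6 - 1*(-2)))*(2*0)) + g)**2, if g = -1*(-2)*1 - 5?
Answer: 9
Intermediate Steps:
g = -3 (g = 2*1 - 5 = 2 - 5 = -3)
b = 5
f(J) = 6 - 5*J/4 (f(J) = 6 - J*5/4 = 6 - 5*J/4)
(f((-3 + (6 - 1*(-2)))*(2*0)) + g)**2 = ((6 - 5*(-3 + (6 - 1*(-2)))*2*0/4) - 3)**2 = ((6 - 5*(-3 + (6 + 2))*0/4) - 3)**2 = ((6 - 5*(-3 + 8)*0/4) - 3)**2 = ((6 - 25*0/4) - 3)**2 = ((6 - 5/4*0) - 3)**2 = ((6 + 0) - 3)**2 = (6 - 3)**2 = 3**2 = 9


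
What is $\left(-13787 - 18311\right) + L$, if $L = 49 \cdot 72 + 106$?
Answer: $-28464$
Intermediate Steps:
$L = 3634$ ($L = 3528 + 106 = 3634$)
$\left(-13787 - 18311\right) + L = \left(-13787 - 18311\right) + 3634 = -32098 + 3634 = -28464$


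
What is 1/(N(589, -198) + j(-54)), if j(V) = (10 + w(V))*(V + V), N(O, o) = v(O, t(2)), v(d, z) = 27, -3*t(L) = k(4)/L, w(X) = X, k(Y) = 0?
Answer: 1/4779 ≈ 0.00020925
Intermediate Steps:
t(L) = 0 (t(L) = -0/L = -⅓*0 = 0)
N(O, o) = 27
j(V) = 2*V*(10 + V) (j(V) = (10 + V)*(V + V) = (10 + V)*(2*V) = 2*V*(10 + V))
1/(N(589, -198) + j(-54)) = 1/(27 + 2*(-54)*(10 - 54)) = 1/(27 + 2*(-54)*(-44)) = 1/(27 + 4752) = 1/4779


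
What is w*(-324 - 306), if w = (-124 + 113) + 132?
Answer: -76230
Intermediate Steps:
w = 121 (w = -11 + 132 = 121)
w*(-324 - 306) = 121*(-324 - 306) = 121*(-630) = -76230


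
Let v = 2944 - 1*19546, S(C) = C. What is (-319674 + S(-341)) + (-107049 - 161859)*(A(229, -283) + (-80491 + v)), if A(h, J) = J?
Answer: 26184865393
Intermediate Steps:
v = -16602 (v = 2944 - 19546 = -16602)
(-319674 + S(-341)) + (-107049 - 161859)*(A(229, -283) + (-80491 + v)) = (-319674 - 341) + (-107049 - 161859)*(-283 + (-80491 - 16602)) = -320015 - 268908*(-283 - 97093) = -320015 - 268908*(-97376) = -320015 + 26185185408 = 26184865393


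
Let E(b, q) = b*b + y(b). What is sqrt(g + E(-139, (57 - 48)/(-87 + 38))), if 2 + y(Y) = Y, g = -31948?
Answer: 4*I*sqrt(798) ≈ 113.0*I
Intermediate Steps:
y(Y) = -2 + Y
E(b, q) = -2 + b + b**2 (E(b, q) = b*b + (-2 + b) = b**2 + (-2 + b) = -2 + b + b**2)
sqrt(g + E(-139, (57 - 48)/(-87 + 38))) = sqrt(-31948 + (-2 - 139 + (-139)**2)) = sqrt(-31948 + (-2 - 139 + 19321)) = sqrt(-31948 + 19180) = sqrt(-12768) = 4*I*sqrt(798)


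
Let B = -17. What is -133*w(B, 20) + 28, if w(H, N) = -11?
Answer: 1491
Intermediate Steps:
-133*w(B, 20) + 28 = -133*(-11) + 28 = 1463 + 28 = 1491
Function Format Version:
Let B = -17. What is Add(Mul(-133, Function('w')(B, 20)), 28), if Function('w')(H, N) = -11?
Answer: 1491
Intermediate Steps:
Add(Mul(-133, Function('w')(B, 20)), 28) = Add(Mul(-133, -11), 28) = Add(1463, 28) = 1491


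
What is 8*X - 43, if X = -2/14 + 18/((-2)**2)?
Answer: -57/7 ≈ -8.1429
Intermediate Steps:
X = 61/14 (X = -2*1/14 + 18/4 = -1/7 + 18*(1/4) = -1/7 + 9/2 = 61/14 ≈ 4.3571)
8*X - 43 = 8*(61/14) - 43 = 244/7 - 43 = -57/7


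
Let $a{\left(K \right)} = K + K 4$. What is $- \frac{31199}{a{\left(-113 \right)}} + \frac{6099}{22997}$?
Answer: $\frac{720929338}{12993305} \approx 55.485$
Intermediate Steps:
$a{\left(K \right)} = 5 K$ ($a{\left(K \right)} = K + 4 K = 5 K$)
$- \frac{31199}{a{\left(-113 \right)}} + \frac{6099}{22997} = - \frac{31199}{5 \left(-113\right)} + \frac{6099}{22997} = - \frac{31199}{-565} + 6099 \cdot \frac{1}{22997} = \left(-31199\right) \left(- \frac{1}{565}\right) + \frac{6099}{22997} = \frac{31199}{565} + \frac{6099}{22997} = \frac{720929338}{12993305}$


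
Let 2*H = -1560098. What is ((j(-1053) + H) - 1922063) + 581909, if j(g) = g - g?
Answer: -2120203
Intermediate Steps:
j(g) = 0
H = -780049 (H = (1/2)*(-1560098) = -780049)
((j(-1053) + H) - 1922063) + 581909 = ((0 - 780049) - 1922063) + 581909 = (-780049 - 1922063) + 581909 = -2702112 + 581909 = -2120203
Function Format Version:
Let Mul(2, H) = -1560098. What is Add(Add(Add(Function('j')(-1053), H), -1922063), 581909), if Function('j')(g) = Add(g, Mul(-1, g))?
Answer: -2120203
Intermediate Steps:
Function('j')(g) = 0
H = -780049 (H = Mul(Rational(1, 2), -1560098) = -780049)
Add(Add(Add(Function('j')(-1053), H), -1922063), 581909) = Add(Add(Add(0, -780049), -1922063), 581909) = Add(Add(-780049, -1922063), 581909) = Add(-2702112, 581909) = -2120203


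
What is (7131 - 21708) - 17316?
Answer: -31893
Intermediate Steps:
(7131 - 21708) - 17316 = -14577 - 17316 = -31893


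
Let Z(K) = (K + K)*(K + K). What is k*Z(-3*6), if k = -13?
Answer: -16848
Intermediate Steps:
Z(K) = 4*K² (Z(K) = (2*K)*(2*K) = 4*K²)
k*Z(-3*6) = -52*(-3*6)² = -52*(-18)² = -52*324 = -13*1296 = -16848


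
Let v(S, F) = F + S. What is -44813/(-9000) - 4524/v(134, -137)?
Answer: 13616813/9000 ≈ 1513.0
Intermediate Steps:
-44813/(-9000) - 4524/v(134, -137) = -44813/(-9000) - 4524/(-137 + 134) = -44813*(-1/9000) - 4524/(-3) = 44813/9000 - 4524*(-⅓) = 44813/9000 + 1508 = 13616813/9000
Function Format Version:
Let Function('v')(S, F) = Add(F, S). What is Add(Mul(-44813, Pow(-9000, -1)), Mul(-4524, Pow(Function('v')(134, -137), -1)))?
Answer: Rational(13616813, 9000) ≈ 1513.0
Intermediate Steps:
Add(Mul(-44813, Pow(-9000, -1)), Mul(-4524, Pow(Function('v')(134, -137), -1))) = Add(Mul(-44813, Pow(-9000, -1)), Mul(-4524, Pow(Add(-137, 134), -1))) = Add(Mul(-44813, Rational(-1, 9000)), Mul(-4524, Pow(-3, -1))) = Add(Rational(44813, 9000), Mul(-4524, Rational(-1, 3))) = Add(Rational(44813, 9000), 1508) = Rational(13616813, 9000)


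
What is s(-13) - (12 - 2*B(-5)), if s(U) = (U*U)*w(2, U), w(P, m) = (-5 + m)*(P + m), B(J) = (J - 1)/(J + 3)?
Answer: 33456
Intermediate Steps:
B(J) = (-1 + J)/(3 + J)
s(U) = U**2*(-10 + U**2 - 3*U) (s(U) = (U*U)*(U**2 - 5*2 - 5*U + 2*U) = U**2*(U**2 - 10 - 5*U + 2*U) = U**2*(-10 + U**2 - 3*U))
s(-13) - (12 - 2*B(-5)) = (-13)**2*(-10 + (-13)**2 - 3*(-13)) - (12 - 2*(-1 - 5)/(3 - 5)) = 169*(-10 + 169 + 39) - (12 - 2*(-6)/(-2)) = 169*198 - (12 - (-1)*(-6)) = 33462 - (12 - 2*3) = 33462 - (12 - 6) = 33462 - 1*6 = 33462 - 6 = 33456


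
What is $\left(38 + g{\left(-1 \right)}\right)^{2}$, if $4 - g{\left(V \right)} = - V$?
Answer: $1681$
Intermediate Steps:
$g{\left(V \right)} = 4 + V$ ($g{\left(V \right)} = 4 - - V = 4 + V$)
$\left(38 + g{\left(-1 \right)}\right)^{2} = \left(38 + \left(4 - 1\right)\right)^{2} = \left(38 + 3\right)^{2} = 41^{2} = 1681$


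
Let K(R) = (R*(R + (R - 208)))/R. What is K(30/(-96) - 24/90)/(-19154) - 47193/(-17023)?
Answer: 108899426917/39127025040 ≈ 2.7832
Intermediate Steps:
K(R) = -208 + 2*R (K(R) = (R*(R + (-208 + R)))/R = (R*(-208 + 2*R))/R = -208 + 2*R)
K(30/(-96) - 24/90)/(-19154) - 47193/(-17023) = (-208 + 2*(30/(-96) - 24/90))/(-19154) - 47193/(-17023) = (-208 + 2*(30*(-1/96) - 24*1/90))*(-1/19154) - 47193*(-1/17023) = (-208 + 2*(-5/16 - 4/15))*(-1/19154) + 47193/17023 = (-208 + 2*(-139/240))*(-1/19154) + 47193/17023 = (-208 - 139/120)*(-1/19154) + 47193/17023 = -25099/120*(-1/19154) + 47193/17023 = 25099/2298480 + 47193/17023 = 108899426917/39127025040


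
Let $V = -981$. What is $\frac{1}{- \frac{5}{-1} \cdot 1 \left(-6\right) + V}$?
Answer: $- \frac{1}{1011} \approx -0.00098912$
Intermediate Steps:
$\frac{1}{- \frac{5}{-1} \cdot 1 \left(-6\right) + V} = \frac{1}{- \frac{5}{-1} \cdot 1 \left(-6\right) - 981} = \frac{1}{\left(-5\right) \left(-1\right) 1 \left(-6\right) - 981} = \frac{1}{5 \cdot 1 \left(-6\right) - 981} = \frac{1}{5 \left(-6\right) - 981} = \frac{1}{-30 - 981} = \frac{1}{-1011} = - \frac{1}{1011}$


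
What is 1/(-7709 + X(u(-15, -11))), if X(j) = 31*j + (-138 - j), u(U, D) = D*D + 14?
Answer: -1/3797 ≈ -0.00026337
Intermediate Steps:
u(U, D) = 14 + D² (u(U, D) = D² + 14 = 14 + D²)
X(j) = -138 + 30*j
1/(-7709 + X(u(-15, -11))) = 1/(-7709 + (-138 + 30*(14 + (-11)²))) = 1/(-7709 + (-138 + 30*(14 + 121))) = 1/(-7709 + (-138 + 30*135)) = 1/(-7709 + (-138 + 4050)) = 1/(-7709 + 3912) = 1/(-3797) = -1/3797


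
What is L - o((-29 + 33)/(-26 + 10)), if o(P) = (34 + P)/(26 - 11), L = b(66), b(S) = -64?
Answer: -265/4 ≈ -66.250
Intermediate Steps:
L = -64
o(P) = 34/15 + P/15 (o(P) = (34 + P)/15 = (34 + P)*(1/15) = 34/15 + P/15)
L - o((-29 + 33)/(-26 + 10)) = -64 - (34/15 + ((-29 + 33)/(-26 + 10))/15) = -64 - (34/15 + (4/(-16))/15) = -64 - (34/15 + (4*(-1/16))/15) = -64 - (34/15 + (1/15)*(-1/4)) = -64 - (34/15 - 1/60) = -64 - 1*9/4 = -64 - 9/4 = -265/4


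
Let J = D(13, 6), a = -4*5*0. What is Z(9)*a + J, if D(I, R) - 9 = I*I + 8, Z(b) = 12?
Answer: 186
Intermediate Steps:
a = 0 (a = -20*0 = 0)
D(I, R) = 17 + I² (D(I, R) = 9 + (I*I + 8) = 9 + (I² + 8) = 9 + (8 + I²) = 17 + I²)
J = 186 (J = 17 + 13² = 17 + 169 = 186)
Z(9)*a + J = 12*0 + 186 = 0 + 186 = 186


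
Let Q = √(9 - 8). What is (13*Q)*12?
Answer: 156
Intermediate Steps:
Q = 1 (Q = √1 = 1)
(13*Q)*12 = (13*1)*12 = 13*12 = 156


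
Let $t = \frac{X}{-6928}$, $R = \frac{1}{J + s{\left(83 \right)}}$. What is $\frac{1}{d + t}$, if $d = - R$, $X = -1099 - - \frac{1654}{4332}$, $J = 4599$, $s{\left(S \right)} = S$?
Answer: $\frac{35129158368}{5563156963} \approx 6.3146$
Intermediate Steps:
$X = - \frac{2379607}{2166}$ ($X = -1099 - \left(-1654\right) \frac{1}{4332} = -1099 - - \frac{827}{2166} = -1099 + \frac{827}{2166} = - \frac{2379607}{2166} \approx -1098.6$)
$R = \frac{1}{4682}$ ($R = \frac{1}{4599 + 83} = \frac{1}{4682} \approx 0.00021358$)
$d = - \frac{1}{4682}$ ($d = \left(-1\right) \frac{1}{4682} = - \frac{1}{4682} \approx -0.00021358$)
$t = \frac{2379607}{15006048}$ ($t = - \frac{2379607}{2166 \left(-6928\right)} = \left(- \frac{2379607}{2166}\right) \left(- \frac{1}{6928}\right) = \frac{2379607}{15006048} \approx 0.15858$)
$\frac{1}{d + t} = \frac{1}{- \frac{1}{4682} + \frac{2379607}{15006048}} = \frac{1}{\frac{5563156963}{35129158368}} = \frac{35129158368}{5563156963}$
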